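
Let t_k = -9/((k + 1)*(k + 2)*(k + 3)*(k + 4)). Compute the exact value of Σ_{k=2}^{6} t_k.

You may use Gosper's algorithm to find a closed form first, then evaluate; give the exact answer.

t_(k+1)/t_k = (k + 1)/(k + 5).
Gosper form: A/B · C(k+1)/C(k) with A=k + 1, B=k + 5, C=1.
f must satisfy (k + 1)·f(k+1) − (k + 4)·f(k) = 1.
Bound: deg f ≤ 3.
Solving with deg f ≤ 3: f(k) = k*(k**2 + 6*k + 11)/18.
Certificate R = B(k−1)f/C = k*(k + 4)*(k**2 + 6*k + 11)/18 gives s_k = k*(-k**2 - 6*k - 11)/(2*(k + 1)*(k + 2)*(k + 3)).
Δs = -9/(k**4 + 10*k**3 + 35*k**2 + 50*k + 24), as required.
Sum = s_(7) − s_(2); s_(7) = -119/240, s_(2) = -9/20 ⇒ -11/240.

Σ = -11/240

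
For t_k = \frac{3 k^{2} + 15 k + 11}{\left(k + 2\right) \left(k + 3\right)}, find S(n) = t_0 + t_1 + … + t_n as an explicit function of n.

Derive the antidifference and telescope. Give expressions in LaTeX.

S(n) = \frac{6 n^{2} + 17 n + 11}{2 \left(n + 3\right)}

Compute t_(k+1)/t_k: get (k + 2)*(15*k + 3*(k + 1)**2 + 26)/((k + 4)*(3*k**2 + 15*k + 11)).
Factor: A=k + 2; B=k + 4; C=k**2 + 5*k + 11/3.
Need (k + 2)·f(k+1) − (k + 3)·f(k) = k**2 + 5*k + 11/3.
From deg A=1, deg B=1, deg C=2: d=2.
Coefficient equations give f(k) = k*(6*k + 5)/6.
Then R = B(k−1)f/C = k*(k + 3)*(6*k + 5)/(2*(3*k**2 + 15*k + 11)), so s_k = R(k)·t_k = k*(6*k + 5)/(2*(k + 2)).
s_(k+1) − s_k = (3*k**2 + 15*k + 11)/(k**2 + 5*k + 6) = t_k.
Σ_(k=0)^n t_k = s_(n+1) − s_(0) = ((6*n**2 + 17*n + 11)/(2*(n + 3))) − (0), i.e. (6*n**2 + 17*n + 11)/(2*(n + 3)).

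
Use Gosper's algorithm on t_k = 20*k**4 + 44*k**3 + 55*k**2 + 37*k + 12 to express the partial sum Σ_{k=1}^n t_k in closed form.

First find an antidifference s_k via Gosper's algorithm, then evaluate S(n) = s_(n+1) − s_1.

S(n) = n*(4*n**4 + 21*n**3 + 47*n**2 + 57*n + 39)

r(k) = (20*k**4 + 124*k**3 + 307*k**2 + 359*k + 168)/(20*k**4 + 44*k**3 + 55*k**2 + 37*k + 12) after simplifying.
So A=1 and B=1, with C=k**4 + 11*k**3/5 + 11*k**2/4 + 37*k/20 + 3/5.
f must satisfy (1)·f(k+1) − (1)·f(k) = k**4 + 11*k**3/5 + 11*k**2/4 + 37*k/20 + 3/5.
From deg A=0, deg B=0, deg C=4: d=5.
Solve for f: f(k) = k*(4*k**4 + k**3 + 3*k**2 + 2*k + 2)/20 (degree 5 ≤ 5).
R(k) = B(k−1)·f(k)/C(k) = k*(4*k**4 + k**3 + 3*k**2 + 2*k + 2)/(20*k**4 + 44*k**3 + 55*k**2 + 37*k + 12); s_k = R·t_k = k*(4*k**4 + k**3 + 3*k**2 + 2*k + 2).
Verify: 20*k**4 + 44*k**3 + 55*k**2 + 37*k + 12 matches t_k.
Evaluate: s_(n+1) = 4*n**5 + 21*n**4 + 47*n**3 + 57*n**2 + 39*n + 12; subtract s_(1) = 12 ⇒ S(n) = n*(4*n**4 + 21*n**3 + 47*n**2 + 57*n + 39).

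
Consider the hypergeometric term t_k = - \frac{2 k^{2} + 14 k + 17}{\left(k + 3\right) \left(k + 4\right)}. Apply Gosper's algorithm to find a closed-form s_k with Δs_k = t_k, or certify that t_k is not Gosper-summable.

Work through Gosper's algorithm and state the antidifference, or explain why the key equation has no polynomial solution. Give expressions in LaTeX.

s_k = \frac{k \left(- 6 k - 11\right)}{3 \left(k + 3\right)}

The ratio is (k + 3)*(14*k + 2*(k + 1)**2 + 31)/((k + 5)*(2*k**2 + 14*k + 17)).
Normal form (A,B,C) = (k + 3, k + 5, k**2 + 7*k + 17/2).
Key eq: (k + 3)·f(k+1) = (k + 4)·f(k) + (k**2 + 7*k + 17/2).
deg f ≤ 2 (via 1,1,2).
Solve for f: f(k) = k*(6*k + 11)/6 (degree 2 ≤ 2).
So s_k = (B(k−1)f/C)·t_k = (k*(k + 4)*(6*k + 11)/(3*(2*k**2 + 14*k + 17)))·t_k = k*(-6*k - 11)/(3*(k + 3)).
Δs = (-2*k**2 - 14*k - 17)/(k**2 + 7*k + 12), as required.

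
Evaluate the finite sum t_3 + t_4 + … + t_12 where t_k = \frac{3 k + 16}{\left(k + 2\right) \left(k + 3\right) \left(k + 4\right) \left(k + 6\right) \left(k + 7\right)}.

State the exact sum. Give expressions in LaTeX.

Compute t_(k+1)/t_k: get (k + 2)*(k + 6)*(3*k + 19)/((k + 5)*(k + 8)*(3*k + 16)).
A = k + 2, B = k + 8, C = k**2 + 31*k/3 + 80/3.
Set up (k + 2)·f(k+1) − (k + 7)·f(k) − (k**2 + 31*k/3 + 80/3) = 0.
deg f ≤ 5 (via 1,1,2).
Match coefficients ⇒ f(k) = k*(k + 4)*(k + 5)*(k**2 + 11*k + 36)/108.
R(k) = B(k−1)·f(k)/C(k) = k*(k + 4)*(k + 7)*(k**2 + 11*k + 36)/(36*(3*k + 16)); s_k = R·t_k = k*(k**2 + 11*k + 36)/(36*(k**3 + 11*k**2 + 36*k + 36)).
Check: Δs_k = (3*k + 16)/(k**5 + 22*k**4 + 185*k**3 + 740*k**2 + 1404*k + 1008). ✓
Evaluate s at k=13 and k=3: 377/13680 and 13/540; difference 143/41040.

Σ = 143/41040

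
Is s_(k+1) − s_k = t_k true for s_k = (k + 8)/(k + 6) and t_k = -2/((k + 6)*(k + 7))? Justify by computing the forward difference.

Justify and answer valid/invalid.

s_(k+1) = (k + 9)/(k + 7)
s_(k+1) − s_k = -2/(k**2 + 13*k + 42)
(s_(k+1) − s_k) − t_k = 0

valid; difference matches t_k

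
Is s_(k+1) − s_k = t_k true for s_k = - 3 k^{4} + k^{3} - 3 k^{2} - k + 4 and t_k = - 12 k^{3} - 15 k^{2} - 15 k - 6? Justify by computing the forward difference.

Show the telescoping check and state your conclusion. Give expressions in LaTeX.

Valid: the claim telescopes to t_k.

s_(k+1) = -k - 3*(k + 1)**4 + (k + 1)**3 - 3*(k + 1)**2 + 3
s_(k+1) − s_k = -12*k**3 - 15*k**2 - 15*k - 6
(s_(k+1) − s_k) − t_k = 0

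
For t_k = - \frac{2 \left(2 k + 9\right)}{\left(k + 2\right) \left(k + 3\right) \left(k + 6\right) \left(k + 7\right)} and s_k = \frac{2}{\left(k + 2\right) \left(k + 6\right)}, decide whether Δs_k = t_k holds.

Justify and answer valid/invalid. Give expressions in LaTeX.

Valid — Δs_k = t_k.

s_(k+1) = 2/((k + 3)*(k + 7))
s_(k+1) − s_k = 2*(-2*k - 9)/(k**4 + 18*k**3 + 113*k**2 + 288*k + 252)
(s_(k+1) − s_k) − t_k = 0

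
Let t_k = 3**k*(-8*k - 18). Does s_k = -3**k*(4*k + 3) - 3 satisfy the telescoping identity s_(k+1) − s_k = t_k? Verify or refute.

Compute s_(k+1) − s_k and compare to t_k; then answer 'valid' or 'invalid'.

s_(k+1) = 3*3**k*(-4*k - 7) - 3
s_(k+1) − s_k = 3**k*(-8*k - 18)
(s_(k+1) − s_k) − t_k = 0

Valid: the claim telescopes to t_k.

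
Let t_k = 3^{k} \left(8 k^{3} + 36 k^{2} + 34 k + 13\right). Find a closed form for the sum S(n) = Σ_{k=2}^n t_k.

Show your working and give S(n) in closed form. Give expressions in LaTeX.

S(n) = 12 \cdot 3^{n} n^{3} + 36 \cdot 3^{n} n^{2} + 33 \cdot 3^{n} n + 15 \cdot 3^{n} - 288

r(k) = 3*(8*k**3 + 60*k**2 + 130*k + 91)/(8*k**3 + 36*k**2 + 34*k + 13) after simplifying.
Take A(k)=3, B(k)=1, C(k)=k**3 + 9*k**2/2 + 17*k/4 + 13/8.
Set up (3)·f(k+1) − (1)·f(k) − (k**3 + 9*k**2/2 + 17*k/4 + 13/8) = 0.
d = 3 from the (0,0,3) case.
A polynomial solution: f(k) = (4*k**3 - k + 2)/8.
Then R = B(k−1)f/C = (4*k**3 - k + 2)/(8*k**3 + 36*k**2 + 34*k + 13), so s_k = R(k)·t_k = 3**k*(4*k**3 - k + 2).
Verify: 3**k*(8*k**3 + 36*k**2 + 34*k + 13) matches t_k.
s_(n+1) = 3**(n + 1)*(4*n**3 + 12*n**2 + 11*n + 5) and s_(2) = 288, so S(n) = 12*3**n*n**3 + 36*3**n*n**2 + 33*3**n*n + 15*3**n - 288.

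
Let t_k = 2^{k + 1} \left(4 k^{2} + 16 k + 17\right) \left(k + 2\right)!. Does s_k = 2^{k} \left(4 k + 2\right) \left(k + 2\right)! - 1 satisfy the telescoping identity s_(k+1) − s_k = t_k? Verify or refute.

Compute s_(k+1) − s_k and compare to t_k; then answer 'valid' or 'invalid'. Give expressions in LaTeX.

s_(k+1) = 2**(k + 1)*(4*k + 6)*factorial(k + 3) - 1
s_(k+1) − s_k = 2**(k + 1)*(4*k**2 + 16*k + 17)*factorial(k + 2)
(s_(k+1) − s_k) − t_k = 0

Valid: the claim telescopes to t_k.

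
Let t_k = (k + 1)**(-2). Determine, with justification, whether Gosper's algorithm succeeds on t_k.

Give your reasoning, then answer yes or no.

No — t_k has no hypergeometric antidifference.

Ratio r(k) = (k + 1)**2/(k + 2)**2.
So A=k**2 + 2*k + 1 and B=k**2 + 4*k + 4, with C=1.
Set up (k**2 + 2*k + 1)·f(k+1) − (k**2 + 2*k + 1)·f(k) − (1) = 0.
deg f ≤ 0 (via 2,2,0).
Generic f = c0 gives residual -1; -1 = 0 cannot hold, so t_k is not Gosper-summable.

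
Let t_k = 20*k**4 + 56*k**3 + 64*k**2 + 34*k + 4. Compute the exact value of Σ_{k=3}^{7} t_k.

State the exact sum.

Σ = 146090

Step 1: r(k) = (10*k**4 + 68*k**3 + 176*k**2 + 205*k + 89)/(10*k**4 + 28*k**3 + 32*k**2 + 17*k + 2).
Factor: A=1; B=1; C=k**4 + 14*k**3/5 + 16*k**2/5 + 17*k/10 + 1/5.
Need (1)·f(k+1) − (1)·f(k) = k**4 + 14*k**3/5 + 16*k**2/5 + 17*k/10 + 1/5.
From deg A=0, deg B=0, deg C=4: d=5.
Coefficient equations give f(k) = k*(4*k**4 + 4*k**3 - k - 3)/20.
R(k) = B(k−1)·f(k)/C(k) = k*(4*k**4 + 4*k**3 - k - 3)/(2*(10*k**4 + 28*k**3 + 32*k**2 + 17*k + 2)); s_k = R·t_k = k*(4*k**4 + 4*k**3 - k - 3).
Δs = 20*k**4 + 56*k**3 + 64*k**2 + 34*k + 4, as required.
Sum = s_(8) − s_(3); s_(8) = 147368, s_(3) = 1278 ⇒ 146090.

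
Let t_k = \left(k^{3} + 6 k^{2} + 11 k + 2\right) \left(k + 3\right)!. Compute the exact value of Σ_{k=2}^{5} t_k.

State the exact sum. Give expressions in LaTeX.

Σ = 14514720

The ratio is (k**4 + 13*k**3 + 62*k**2 + 124*k + 80)/(k**3 + 6*k**2 + 11*k + 2).
Normal form (A,B,C) = (k + 4, 1, k**3 + 6*k**2 + 11*k + 2).
Key eq: (k + 4)·f(k+1) = (1)·f(k) + (k**3 + 6*k**2 + 11*k + 2).
deg f ≤ 2 (via 1,0,3).
Match coefficients ⇒ f(k) = (k - 1)*(k + 2).
So s_k = (B(k−1)f/C)·t_k = ((k - 1)*(k + 2)/(k**3 + 6*k**2 + 11*k + 2))·t_k = (k - 1)*(k + 2)*factorial(k + 3).
Verify: (k**3 + 6*k**2 + 11*k + 2)*factorial(k + 3) matches t_k.
Telescoping: Σ = s_(6) − s_(2) = 14515200 − (480) = 14514720.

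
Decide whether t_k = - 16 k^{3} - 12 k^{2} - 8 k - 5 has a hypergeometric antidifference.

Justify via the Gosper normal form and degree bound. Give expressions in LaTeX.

Compute t_(k+1)/t_k: get (16*k**3 + 60*k**2 + 80*k + 41)/(16*k**3 + 12*k**2 + 8*k + 5).
Normal form (A,B,C) = (1, 1, k**3 + 3*k**2/4 + k/2 + 5/16).
Set up (1)·f(k+1) − (1)·f(k) − (k**3 + 3*k**2/4 + k/2 + 5/16) = 0.
d = 4 from the (0,0,3) case.
Coefficient equations give f(k) = k*(4*k**3 - 4*k**2 + 2*k + 3)/16.
So s_k = (B(k−1)f/C)·t_k = (k*(4*k**3 - 4*k**2 + 2*k + 3)/(16*k**3 + 12*k**2 + 8*k + 5))·t_k = k*(-4*k**3 + 4*k**2 - 2*k - 3).
Δs = -16*k**3 - 12*k**2 - 8*k - 5, as required.

Yes. s_k = k \left(- 4 k^{3} + 4 k^{2} - 2 k - 3\right).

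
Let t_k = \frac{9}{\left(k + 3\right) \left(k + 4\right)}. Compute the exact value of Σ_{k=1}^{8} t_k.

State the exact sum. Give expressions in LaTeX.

Σ = 3/2

t_(k+1)/t_k = (k + 3)/(k + 5).
Gosper form: A/B · C(k+1)/C(k) with A=k + 3, B=k + 5, C=1.
Key eq: (k + 3)·f(k+1) = (k + 4)·f(k) + (1).
d = 1 from the (1,1,0) case.
Solving with deg f ≤ 1: f(k) = k/3.
R(k) = B(k−1)·f(k)/C(k) = k*(k + 4)/3; s_k = R·t_k = 3*k/(k + 3).
Δs = 9/(k**2 + 7*k + 12), as required.
Sum = s_(9) − s_(1); s_(9) = 9/4, s_(1) = 3/4 ⇒ 3/2.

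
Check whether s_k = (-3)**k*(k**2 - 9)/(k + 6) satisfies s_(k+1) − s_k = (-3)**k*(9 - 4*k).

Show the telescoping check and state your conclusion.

s_(k+1) = (-3)**(k + 1)*((k + 1)**2 - 9)/(k + 7)
s_(k+1) − s_k = (-3)**k*(-4*k**3 - 31*k**2 - 3*k + 207)/(k**2 + 13*k + 42)
(s_(k+1) − s_k) − t_k = (-3)**(k + 1)*(-4*k**2 - 16*k + 57)/(k**2 + 13*k + 42)

Invalid: residual (-3)**(k + 1)*(-4*k**2 - 16*k + 57)/(k**2 + 13*k + 42) ≠ 0.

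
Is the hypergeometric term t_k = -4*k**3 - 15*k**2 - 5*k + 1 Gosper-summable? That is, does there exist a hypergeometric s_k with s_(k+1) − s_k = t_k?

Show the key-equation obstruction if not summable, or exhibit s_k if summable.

Step 1: r(k) = (4*k**3 + 27*k**2 + 47*k + 23)/(4*k**3 + 15*k**2 + 5*k - 1).
Normal form (A,B,C) = (1, 1, k**3 + 15*k**2/4 + 5*k/4 - 1/4).
Need (1)·f(k+1) − (1)·f(k) = k**3 + 15*k**2/4 + 5*k/4 - 1/4.
Degrees (0,0,3) ⇒ d ≤ 4.
A polynomial solution: f(k) = k*(k**3 + 3*k**2 - 4*k - 1)/4.
R(k) = B(k−1)·f(k)/C(k) = k*(k**3 + 3*k**2 - 4*k - 1)/(4*k**3 + 15*k**2 + 5*k - 1); s_k = R·t_k = k*(-k**3 - 3*k**2 + 4*k + 1).
s_(k+1) − s_k = -4*k**3 - 15*k**2 - 5*k + 1 = t_k.

Yes. s_k = k*(-k**3 - 3*k**2 + 4*k + 1).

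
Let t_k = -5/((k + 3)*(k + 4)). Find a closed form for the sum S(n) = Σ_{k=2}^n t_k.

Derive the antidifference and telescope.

r(k) = (k + 3)/(k + 5) after simplifying.
A = k + 3, B = k + 5, C = 1.
f must satisfy (k + 3)·f(k+1) − (k + 4)·f(k) = 1.
Bound: deg f ≤ 1.
Solve for f: f(k) = k/3 (degree 1 ≤ 1).
Certificate R = B(k−1)f/C = k*(k + 4)/3 gives s_k = -5*k/(3*k + 9).
s_(k+1) − s_k = -5/(k**2 + 7*k + 12) = t_k.
Evaluate: s_(n+1) = 5*(-n - 1)/(3*(n + 4)); subtract s_(2) = -2/3 ⇒ S(n) = (1 - n)/(n + 4).

S(n) = (1 - n)/(n + 4)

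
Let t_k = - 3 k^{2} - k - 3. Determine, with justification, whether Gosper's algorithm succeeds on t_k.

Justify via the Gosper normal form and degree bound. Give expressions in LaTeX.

Yes. s_k = k \left(- k^{2} + k - 3\right).

r(k) = (k + 3*(k + 1)**2 + 4)/(3*k**2 + k + 3) after simplifying.
Normal form (A,B,C) = (1, 1, k**2 + k/3 + 1).
Key eq: (1)·f(k+1) = (1)·f(k) + (k**2 + k/3 + 1).
d = 3 from the (0,0,2) case.
Solving with deg f ≤ 3: f(k) = k*(k**2 - k + 3)/3.
Then R = B(k−1)f/C = k*(k**2 - k + 3)/(3*k**2 + k + 3), so s_k = R(k)·t_k = k*(-k**2 + k - 3).
Verify: -3*k**2 - k - 3 matches t_k.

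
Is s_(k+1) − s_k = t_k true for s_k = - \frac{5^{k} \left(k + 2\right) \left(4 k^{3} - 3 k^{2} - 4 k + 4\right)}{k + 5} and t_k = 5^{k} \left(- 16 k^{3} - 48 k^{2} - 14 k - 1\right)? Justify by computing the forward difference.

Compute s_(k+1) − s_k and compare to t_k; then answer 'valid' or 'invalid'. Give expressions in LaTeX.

Invalid: residual \frac{5^{k} \left(48 k^{4} + 372 k^{3} + 771 k^{2} + 225 k + 3\right)}{k^{2} + 11 k + 30} ≠ 0.

s_(k+1) = 5**(k + 1)*(k + 3)*(4*k - 4*(k + 1)**3 + 3*(k + 1)**2)/(k + 6)
s_(k+1) − s_k = 5**k*(-16*k**5 - 176*k**4 - 650*k**3 - 824*k**2 - 206*k - 27)/(k**2 + 11*k + 30)
(s_(k+1) − s_k) − t_k = 5**k*(48*k**4 + 372*k**3 + 771*k**2 + 225*k + 3)/(k**2 + 11*k + 30)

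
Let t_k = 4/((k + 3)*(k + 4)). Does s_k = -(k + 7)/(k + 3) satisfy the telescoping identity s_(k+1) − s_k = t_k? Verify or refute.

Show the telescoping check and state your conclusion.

s_(k+1) = (-k - 8)/(k + 4)
s_(k+1) − s_k = 4/(k**2 + 7*k + 12)
(s_(k+1) − s_k) − t_k = 0

valid (s_(k+1) − s_k reduces to t_k)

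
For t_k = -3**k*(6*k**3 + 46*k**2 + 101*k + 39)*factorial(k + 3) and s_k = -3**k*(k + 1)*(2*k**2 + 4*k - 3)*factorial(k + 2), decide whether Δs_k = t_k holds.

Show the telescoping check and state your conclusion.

Invalid: residual 2*3**k*(6*k**3 + 40*k**2 + 77*k + 30)*factorial(k + 2) ≠ 0.

s_(k+1) = -3**(k + 1)*(k + 2)*(2*k**2 + 8*k + 3)*factorial(k + 3)
s_(k+1) − s_k = -3**k*(2*k**2 + 12*k + 19)*(3*k**2 + 8*k + 3)*factorial(k + 2)
(s_(k+1) − s_k) − t_k = 2*3**k*(6*k**3 + 40*k**2 + 77*k + 30)*factorial(k + 2)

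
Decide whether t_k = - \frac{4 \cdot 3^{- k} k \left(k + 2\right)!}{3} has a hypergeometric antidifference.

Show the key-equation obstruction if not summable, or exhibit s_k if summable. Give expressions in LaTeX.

t_(k+1)/t_k = (k + 1)*(k + 3)/(3*k).
Factor: A=k/3 + 1; B=1; C=k.
f must satisfy (k/3 + 1)·f(k+1) − (1)·f(k) = k.
From deg A=1, deg B=0, deg C=1: d=0.
A polynomial solution: f(k) = 3.
Then R = B(k−1)f/C = 3/k, so s_k = R(k)·t_k = -4*factorial(k + 2)/3**k.
Check: Δs_k = -4*k*factorial(k + 2)/(3*3**k). ✓

Yes. s_k = - 4 \cdot 3^{- k} \left(k + 2\right)!.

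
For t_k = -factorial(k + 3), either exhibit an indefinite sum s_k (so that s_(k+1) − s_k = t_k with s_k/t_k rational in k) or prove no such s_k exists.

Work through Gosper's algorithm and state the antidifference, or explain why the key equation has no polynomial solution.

none — t_k is not Gosper-summable

Step 1: r(k) = k + 4.
A = k + 4, B = 1, C = 1.
Need (k + 4)·f(k+1) − (1)·f(k) = 1.
d = -1 from the (1,0,0) case.
d = -1 < 0 ⇒ no nonzero polynomial f; not summable.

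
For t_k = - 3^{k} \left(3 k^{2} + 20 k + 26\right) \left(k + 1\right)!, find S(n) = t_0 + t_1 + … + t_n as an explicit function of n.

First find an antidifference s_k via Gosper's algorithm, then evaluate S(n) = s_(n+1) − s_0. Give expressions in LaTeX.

Compute t_(k+1)/t_k: get 3*(3*k**3 + 32*k**2 + 101*k + 98)/(3*k**2 + 20*k + 26).
So A=3*k + 6 and B=1, with C=k**2 + 20*k/3 + 26/3.
Solve (3*k + 6)·f(k+1) − (1)·f(k) = k**2 + 20*k/3 + 26/3.
d = 1 from the (1,0,2) case.
Match coefficients ⇒ f(k) = (k + 4)/3.
Certificate R = B(k−1)f/C = (k + 4)/(3*k**2 + 20*k + 26) gives s_k = -3**k*(k + 4)*factorial(k + 1).
s_(k+1) − s_k = -3**k*(3*k**2 + 20*k + 26)*factorial(k + 1) = t_k.
s_(n+1) = -3**(n + 1)*(n + 5)*factorial(n + 2) and s_(0) = -4, so S(n) = -3*3**n*n*factorial(n + 2) - 15*3**n*factorial(n + 2) + 4.

S(n) = - 3 \cdot 3^{n} n \left(n + 2\right)! - 15 \cdot 3^{n} \left(n + 2\right)! + 4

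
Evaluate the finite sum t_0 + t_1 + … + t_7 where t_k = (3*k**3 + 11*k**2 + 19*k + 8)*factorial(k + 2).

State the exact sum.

Σ = 671327998

r(k) = (3*k**4 + 29*k**3 + 110*k**2 + 191*k + 123)/(3*k**3 + 11*k**2 + 19*k + 8) after simplifying.
Normal form (A,B,C) = (k + 3, 1, k**3 + 11*k**2/3 + 19*k/3 + 8/3).
Solve (k + 3)·f(k+1) − (1)·f(k) = k**3 + 11*k**2/3 + 19*k/3 + 8/3.
d = 2 from the (1,0,3) case.
Solving with deg f ≤ 2: f(k) = (3*k**2 - k + 1)/3.
Get s_k = R·t_k = (3*k**2 - k + 1)*factorial(k + 2) with R(k) = B(k−1)f(k)/C(k) = (3*k**2 - k + 1)/(3*k**3 + 11*k**2 + 19*k + 8).
s_(k+1) − s_k = (3*k**3 + 11*k**2 + 19*k + 8)*factorial(k + 2) = t_k.
Σ_(k=0)^(7) t_k = s_(8) − s_(0) = 671328000 − (2) = 671327998.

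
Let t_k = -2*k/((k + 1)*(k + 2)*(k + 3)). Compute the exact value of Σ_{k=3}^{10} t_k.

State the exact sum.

t_(k+1)/t_k = (k + 1)**2/(k*(k + 4)).
Take A(k)=k + 1, B(k)=k + 4, C(k)=k.
Solve (k + 1)·f(k+1) − (k + 3)·f(k) = k.
d = 2 from the (1,1,1) case.
Match coefficients ⇒ f(k) = k*(k - 1)/4.
Get s_k = R·t_k = k*(1 - k)/(2*(k + 1)*(k + 2)) with R(k) = B(k−1)f(k)/C(k) = (k - 1)*(k + 3)/4.
Δs = -2*k/(k**3 + 6*k**2 + 11*k + 6), as required.
Σ_(k=3)^(10) t_k = s_(11) − s_(3) = -55/156 − (-3/20) = -79/390.

Σ = -79/390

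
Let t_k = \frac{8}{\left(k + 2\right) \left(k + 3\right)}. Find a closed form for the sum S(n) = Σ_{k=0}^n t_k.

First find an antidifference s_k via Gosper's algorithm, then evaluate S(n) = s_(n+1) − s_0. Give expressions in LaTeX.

S(n) = \frac{4 \left(n + 1\right)}{n + 3}

Ratio r(k) = (k + 2)/(k + 4).
Take A(k)=k + 2, B(k)=k + 4, C(k)=1.
Key eq: (k + 2)·f(k+1) = (k + 3)·f(k) + (1).
d = 1 from the (1,1,0) case.
Coefficient equations give f(k) = k/2.
Then R = B(k−1)f/C = k*(k + 3)/2, so s_k = R(k)·t_k = 4*k/(k + 2).
Check: Δs_k = 8/(k**2 + 5*k + 6). ✓
s_(n+1) = 4*(n + 1)/(n + 3) and s_(0) = 0, so S(n) = 4*(n + 1)/(n + 3).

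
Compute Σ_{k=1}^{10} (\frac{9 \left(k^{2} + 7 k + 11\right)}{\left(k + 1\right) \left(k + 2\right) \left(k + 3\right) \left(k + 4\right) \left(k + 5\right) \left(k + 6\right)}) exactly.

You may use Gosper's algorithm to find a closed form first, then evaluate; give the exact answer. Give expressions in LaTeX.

Step 1: r(k) = (k + 1)*(7*k + (k + 1)**2 + 18)/((k + 7)*(k**2 + 7*k + 11)).
Take A(k)=k + 1, B(k)=k + 7, C(k)=k**2 + 7*k + 11.
f must satisfy (k + 1)·f(k+1) − (k + 6)·f(k) = k**2 + 7*k + 11.
d = 5 from the (1,1,2) case.
Coefficient equations give f(k) = k*(k + 2)*(k + 4)*(k**2 + 9*k + 23)/45.
Certificate R = B(k−1)f/C = k*(k + 2)*(k + 4)*(k + 6)*(k**2 + 9*k + 23)/(45*(k**2 + 7*k + 11)) gives s_k = k*(k**2 + 9*k + 23)/(5*(k**3 + 9*k**2 + 23*k + 15)).
Verify: 9*(k**2 + 7*k + 11)/(k**6 + 21*k**5 + 175*k**4 + 735*k**3 + 1624*k**2 + 1764*k + 720) matches t_k.
Σ_(k=1)^(10) t_k = s_(11) − s_(1) = 891/4480 − (11/80) = 55/896.

Σ = 55/896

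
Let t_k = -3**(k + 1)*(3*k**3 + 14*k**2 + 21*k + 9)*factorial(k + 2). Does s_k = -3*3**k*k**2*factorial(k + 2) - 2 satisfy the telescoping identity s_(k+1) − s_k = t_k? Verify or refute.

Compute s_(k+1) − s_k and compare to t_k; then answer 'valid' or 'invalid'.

Valid — Δs_k = t_k.

s_(k+1) = -3*3**(k + 1)*(k + 1)**2*factorial(k + 3) - 2
s_(k+1) − s_k = -3**(k + 1)*(3*k**3 + 14*k**2 + 21*k + 9)*factorial(k + 2)
(s_(k+1) − s_k) − t_k = 0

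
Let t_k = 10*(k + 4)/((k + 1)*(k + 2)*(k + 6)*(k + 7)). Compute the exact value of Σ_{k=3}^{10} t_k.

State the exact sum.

The ratio is (k + 1)*(k + 5)*(k + 6)/((k + 3)*(k + 4)*(k + 8)).
Take A(k)=k + 1, B(k)=k + 8, C(k)=k**4 + 16*k**3 + 95*k**2 + 248*k + 240.
Key eq: (k + 1)·f(k+1) = (k + 7)·f(k) + (k**4 + 16*k**3 + 95*k**2 + 248*k + 240).
d = 6 from the (1,1,4) case.
Coefficient equations give f(k) = k*(k + 2)*(k + 3)*(k + 4)*(k + 5)*(k + 7)/12.
R(k) = B(k−1)·f(k)/C(k) = k*(k + 2)*(k + 7)**2/(12*(k + 4)); s_k = R·t_k = 5*k*(k + 7)/(6*(k**2 + 7*k + 6)).
s_(k+1) − s_k = 10*(k + 4)/(k**4 + 16*k**3 + 83*k**2 + 152*k + 84) = t_k.
Sum = s_(11) − s_(3); s_(11) = 55/68, s_(3) = 25/36 ⇒ 35/306.

Σ = 35/306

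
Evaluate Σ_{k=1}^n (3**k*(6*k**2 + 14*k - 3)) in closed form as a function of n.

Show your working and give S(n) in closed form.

S(n) = 9*3**n*n**2 + 12*3**n*n - 6*3**n + 6

Step 1: r(k) = 3*(6*k**2 + 26*k + 17)/(6*k**2 + 14*k - 3).
Factor: A=3; B=1; C=k**2 + 7*k/3 - 1/2.
Set up (3)·f(k+1) − (1)·f(k) − (k**2 + 7*k/3 - 1/2) = 0.
From deg A=0, deg B=0, deg C=2: d=2.
Solve for f: f(k) = (3*k**2 - 2*k - 3)/6 (degree 2 ≤ 2).
So s_k = (B(k−1)f/C)·t_k = ((3*k**2 - 2*k - 3)/(6*k**2 + 14*k - 3))·t_k = 3**k*(3*k**2 - 2*k - 3).
s_(k+1) − s_k = 3**k*(6*k**2 + 14*k - 3) = t_k.
s_(n+1) = 3**(n + 1)*(3*n**2 + 4*n - 2) and s_(1) = -6, so S(n) = 9*3**n*n**2 + 12*3**n*n - 6*3**n + 6.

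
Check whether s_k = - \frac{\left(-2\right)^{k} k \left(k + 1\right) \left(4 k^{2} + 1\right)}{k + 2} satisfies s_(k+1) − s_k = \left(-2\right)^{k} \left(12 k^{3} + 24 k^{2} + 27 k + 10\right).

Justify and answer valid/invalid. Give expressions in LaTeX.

Invalid: residual \frac{\left(-2\right)^{k} \left(- 12 k^{4} - 52 k^{3} - 75 k^{2} - 65 k - 20\right)}{k^{2} + 5 k + 6} ≠ 0.

s_(k+1) = 2*(-2)**k*(k + 1)*(k + 2)*(4*(k + 1)**2 + 1)/(k + 3)
s_(k+1) − s_k = (-2)**k*(12*k**5 + 72*k**4 + 167*k**3 + 214*k**2 + 147*k + 40)/(k**2 + 5*k + 6)
(s_(k+1) − s_k) − t_k = (-2)**k*(-12*k**4 - 52*k**3 - 75*k**2 - 65*k - 20)/(k**2 + 5*k + 6)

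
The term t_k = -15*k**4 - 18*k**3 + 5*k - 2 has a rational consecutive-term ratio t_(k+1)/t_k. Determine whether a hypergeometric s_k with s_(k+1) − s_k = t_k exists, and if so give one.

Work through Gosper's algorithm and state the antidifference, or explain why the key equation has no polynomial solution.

The ratio is (-5*k + 15*(k + 1)**4 + 18*(k + 1)**3 - 3)/(15*k**4 + 18*k**3 - 5*k + 2).
Gosper form: A/B · C(k+1)/C(k) with A=1, B=1, C=k**4 + 6*k**3/5 - k/3 + 2/15.
f must satisfy (1)·f(k+1) − (1)·f(k) = k**4 + 6*k**3/5 - k/3 + 2/15.
d = 5 from the (0,0,4) case.
Solving with deg f ≤ 5: f(k) = k*(3*k**4 - 3*k**3 - 4*k**2 + 2*k + 4)/15.
R(k) = B(k−1)·f(k)/C(k) = k*(3*k**4 - 3*k**3 - 4*k**2 + 2*k + 4)/(15*k**4 + 18*k**3 - 5*k + 2); s_k = R·t_k = k*(-3*k**4 + 3*k**3 + 4*k**2 - 2*k - 4).
s_(k+1) − s_k = -15*k**4 - 18*k**3 + 5*k - 2 = t_k.

s_k = k*(-3*k**4 + 3*k**3 + 4*k**2 - 2*k - 4)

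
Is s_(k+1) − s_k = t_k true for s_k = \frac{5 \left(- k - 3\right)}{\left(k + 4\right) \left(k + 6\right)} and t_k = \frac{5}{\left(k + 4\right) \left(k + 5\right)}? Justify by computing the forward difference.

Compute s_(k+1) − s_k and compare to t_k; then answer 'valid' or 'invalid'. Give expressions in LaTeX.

s_(k+1) = 5*(-k - 4)/((k + 5)*(k + 7))
s_(k+1) − s_k = 5*(k**2 + 7*k + 9)/(k**4 + 22*k**3 + 179*k**2 + 638*k + 840)
(s_(k+1) − s_k) − t_k = 15*(-2*k - 11)/(k**4 + 22*k**3 + 179*k**2 + 638*k + 840)

Invalid: residual \frac{15 \left(- 2 k - 11\right)}{k^{4} + 22 k^{3} + 179 k^{2} + 638 k + 840} ≠ 0.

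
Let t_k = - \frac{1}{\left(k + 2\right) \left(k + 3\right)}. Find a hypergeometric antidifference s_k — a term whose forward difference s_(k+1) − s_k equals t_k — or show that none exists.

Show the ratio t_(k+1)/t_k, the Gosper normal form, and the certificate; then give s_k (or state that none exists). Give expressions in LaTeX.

s_k = - \frac{k}{2 k + 4}

The ratio is (k + 2)/(k + 4).
So A=k + 2 and B=k + 4, with C=1.
Need (k + 2)·f(k+1) − (k + 3)·f(k) = 1.
Bound: deg f ≤ 1.
Match coefficients ⇒ f(k) = k/2.
Certificate R = B(k−1)f/C = k*(k + 3)/2 gives s_k = -k/(2*k + 4).
s_(k+1) − s_k = -1/(k**2 + 5*k + 6) = t_k.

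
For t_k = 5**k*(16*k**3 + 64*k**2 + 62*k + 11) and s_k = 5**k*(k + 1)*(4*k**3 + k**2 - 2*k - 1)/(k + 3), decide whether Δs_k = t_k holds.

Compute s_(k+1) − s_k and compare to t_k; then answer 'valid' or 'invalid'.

Invalid: residual 5**k*(-32*k**4 - 216*k**3 - 506*k**2 - 398*k - 68)/(k**2 + 7*k + 12) ≠ 0.

s_(k+1) = 5**(k + 1)*(4*k**4 + 21*k**3 + 38*k**2 + 26*k + 4)/(k + 4)
s_(k+1) − s_k = 5**k*(16*k**5 + 144*k**4 + 486*k**3 + 707*k**2 + 423*k + 64)/(k**2 + 7*k + 12)
(s_(k+1) − s_k) − t_k = 5**k*(-32*k**4 - 216*k**3 - 506*k**2 - 398*k - 68)/(k**2 + 7*k + 12)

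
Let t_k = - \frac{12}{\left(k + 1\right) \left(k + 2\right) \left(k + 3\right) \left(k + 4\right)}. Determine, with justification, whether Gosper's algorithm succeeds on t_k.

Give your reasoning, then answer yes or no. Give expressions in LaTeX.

Yes. s_k = \frac{2 k \left(- k^{2} - 6 k - 11\right)}{3 \left(k + 1\right) \left(k + 2\right) \left(k + 3\right)}.

The ratio is (k + 1)/(k + 5).
A = k + 1, B = k + 5, C = 1.
Set up (k + 1)·f(k+1) − (k + 4)·f(k) − (1) = 0.
Degrees (1,1,0) ⇒ d ≤ 3.
Solve for f: f(k) = k*(k**2 + 6*k + 11)/18 (degree 3 ≤ 3).
Then R = B(k−1)f/C = k*(k + 4)*(k**2 + 6*k + 11)/18, so s_k = R(k)·t_k = 2*k*(-k**2 - 6*k - 11)/(3*(k + 1)*(k + 2)*(k + 3)).
s_(k+1) − s_k = -12/(k**4 + 10*k**3 + 35*k**2 + 50*k + 24) = t_k.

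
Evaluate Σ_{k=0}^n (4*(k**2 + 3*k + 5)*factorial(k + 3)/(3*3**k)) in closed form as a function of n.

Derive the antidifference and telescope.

Ratio r(k) = (k + 4)*(3*k + (k + 1)**2 + 8)/(3*(k**2 + 3*k + 5)).
Normal form (A,B,C) = (k/3 + 4/3, 1, k**2 + 3*k + 5).
Need (k/3 + 4/3)·f(k+1) − (1)·f(k) = k**2 + 3*k + 5.
d = 1 from the (1,0,2) case.
Coefficient equations give f(k) = 3*(k + 1).
Certificate R = B(k−1)f/C = 3*(k + 1)/(k**2 + 3*k + 5) gives s_k = 4*(k + 1)*factorial(k + 3)/3**k.
Δs = 4*(k**2 + 3*k + 5)*factorial(k + 3)/(3*3**k), as required.
s_(n+1) = 4*3**(-n - 1)*(n + 2)*factorial(n + 4) and s_(0) = 24, so S(n) = -24 + 4*n*factorial(n + 4)/(3*3**n) + 8*factorial(n + 4)/(3*3**n).

S(n) = -24 + 4*n*factorial(n + 4)/(3*3**n) + 8*factorial(n + 4)/(3*3**n)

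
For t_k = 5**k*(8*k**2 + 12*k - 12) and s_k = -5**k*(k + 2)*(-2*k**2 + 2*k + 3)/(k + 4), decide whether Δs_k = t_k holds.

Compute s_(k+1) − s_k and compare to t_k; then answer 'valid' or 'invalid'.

Invalid: residual 5**k*(-16*k**3 - 84*k**2 - 76*k + 90)/(k**2 + 9*k + 20) ≠ 0.

s_(k+1) = 5**(k + 1)*(2*k**3 + 8*k**2 + 3*k - 9)/(k + 5)
s_(k+1) − s_k = 5**k*(8*k**4 + 68*k**3 + 172*k**2 + 56*k - 150)/(k**2 + 9*k + 20)
(s_(k+1) − s_k) − t_k = 5**k*(-16*k**3 - 84*k**2 - 76*k + 90)/(k**2 + 9*k + 20)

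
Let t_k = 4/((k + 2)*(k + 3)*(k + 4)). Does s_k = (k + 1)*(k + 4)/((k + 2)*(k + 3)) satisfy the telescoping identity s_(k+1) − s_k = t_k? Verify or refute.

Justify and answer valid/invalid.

s_(k+1) = (k + 2)*(k + 5)/((k + 3)*(k + 4))
s_(k+1) − s_k = 4/(k**3 + 9*k**2 + 26*k + 24)
(s_(k+1) − s_k) − t_k = 0

valid (s_(k+1) − s_k reduces to t_k)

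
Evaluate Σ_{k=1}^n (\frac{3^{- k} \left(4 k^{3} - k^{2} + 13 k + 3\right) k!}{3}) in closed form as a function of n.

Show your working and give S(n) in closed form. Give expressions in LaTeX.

Ratio r(k) = (k + 1)*(13*k + 4*(k + 1)**3 - (k + 1)**2 + 16)/(3*(4*k**3 - k**2 + 13*k + 3)).
Factor: A=k/3 + 1/3; B=1; C=k**3 - k**2/4 + 13*k/4 + 3/4.
Set up (k/3 + 1/3)·f(k+1) − (1)·f(k) − (k**3 - k**2/4 + 13*k/4 + 3/4) = 0.
From deg A=1, deg B=0, deg C=3: d=2.
Solve for f: f(k) = 3*k*(4*k - 1)/4 (degree 2 ≤ 2).
R(k) = B(k−1)·f(k)/C(k) = 3*k*(4*k - 1)/(4*k**3 - k**2 + 13*k + 3); s_k = R·t_k = k*(4*k - 1)*factorial(k)/3**k.
Check: Δs_k = (4*k**3 - k**2 + 13*k + 3)*factorial(k)/(3*3**k). ✓
Telescope: S(n) = s_(n+1) − s_(1) = 3**(-n - 1)*(n + 1)*(4*n + 3)*factorial(n + 1) − (1) = 3**(-n - 1)*(-3**(n + 1) + 4*n**3*factorial(n) + 11*n**2*factorial(n) + 10*n*factorial(n) + 3*factorial(n)).

S(n) = 3^{- n - 1} \left(- 3^{n + 1} + 4 n^{3} n! + 11 n^{2} n! + 10 n n! + 3 n!\right)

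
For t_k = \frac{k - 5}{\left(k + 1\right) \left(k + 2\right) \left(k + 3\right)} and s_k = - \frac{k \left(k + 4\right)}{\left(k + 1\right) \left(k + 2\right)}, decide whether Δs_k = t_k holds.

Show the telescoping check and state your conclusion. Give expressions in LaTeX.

s_(k+1) = -(k + 1)*(k + 5)/((k + 2)*(k + 3))
s_(k+1) − s_k = (k - 5)/(k**3 + 6*k**2 + 11*k + 6)
(s_(k+1) − s_k) − t_k = 0

valid; difference matches t_k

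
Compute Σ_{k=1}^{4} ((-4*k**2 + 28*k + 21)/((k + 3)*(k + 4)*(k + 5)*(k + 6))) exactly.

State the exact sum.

Σ = 91/720

Compute t_(k+1)/t_k: get (4*k**3 - 8*k**2 - 105*k - 135)/(4*k**3 - 217*k - 147).
Normal form (A,B,C) = (k + 3, k + 7, k**2 - 7*k - 21/4).
f must satisfy (k + 3)·f(k+1) − (k + 6)·f(k) = k**2 - 7*k - 21/4.
d = 3 from the (1,1,2) case.
Solve for f: f(k) = -k*(k**2 + 92*k + 47)/80 (degree 3 ≤ 3).
Then R = B(k−1)f/C = -k*(k + 6)*(k**2 + 92*k + 47)/(20*(4*k**2 - 28*k - 21)), so s_k = R(k)·t_k = k*(k**2 + 92*k + 47)/(20*(k + 3)*(k + 4)*(k + 5)).
Check: Δs_k = (-4*k**2 + 28*k + 21)/(k**4 + 18*k**3 + 119*k**2 + 342*k + 360). ✓
Telescoping: Σ = s_(5) − s_(1) = 133/720 − (7/120) = 91/720.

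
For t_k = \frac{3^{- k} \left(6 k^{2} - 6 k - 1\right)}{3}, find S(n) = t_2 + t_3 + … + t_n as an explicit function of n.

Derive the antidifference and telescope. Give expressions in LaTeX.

S(n) = 3^{- n - 2} \left(13 \cdot 3^{n} - 9 n^{2} - 18 n - 12\right)

Ratio r(k) = (6*k**2 + 6*k - 1)/(3*(6*k**2 - 6*k - 1)).
Factor: A=1/3; B=1; C=k**2 - k - 1/6.
f must satisfy (1/3)·f(k+1) − (1)·f(k) = k**2 - k - 1/6.
From deg A=0, deg B=0, deg C=2: d=2.
Match coefficients ⇒ f(k) = -(3*k**2 + 1)/2.
Then R = B(k−1)f/C = -3*(3*k**2 + 1)/(6*k**2 - 6*k - 1), so s_k = R(k)·t_k = (-3*k**2 - 1)/3**k.
s_(k+1) − s_k = (6*k**2 - 6*k - 1)/(3*3**k) = t_k.
Σ_(k=2)^n t_k = s_(n+1) − s_(2) = (3**(-n - 1)*(-3*n**2 - 6*n - 4)) − (-13/9), i.e. 3**(-n - 2)*(13*3**n - 9*n**2 - 18*n - 12).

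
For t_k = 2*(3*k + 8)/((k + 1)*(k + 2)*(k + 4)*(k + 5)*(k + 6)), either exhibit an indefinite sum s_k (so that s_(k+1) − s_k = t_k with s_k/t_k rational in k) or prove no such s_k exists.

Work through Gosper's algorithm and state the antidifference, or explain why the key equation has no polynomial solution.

t_(k+1)/t_k = (k + 1)*(k + 4)*(3*k + 11)/((k + 3)*(k + 7)*(3*k + 8)).
Factor: A=k + 1; B=k + 7; C=k**2 + 17*k/3 + 8.
Key eq: (k + 1)·f(k+1) = (k + 6)·f(k) + (k**2 + 17*k/3 + 8).
d = 5 from the (1,1,2) case.
Solving with deg f ≤ 5: f(k) = k*(k + 2)*(k + 3)*(k**2 + 10*k + 29)/60.
Get s_k = R·t_k = k*(k**2 + 10*k + 29)/(10*(k**3 + 10*k**2 + 29*k + 20)) with R(k) = B(k−1)f(k)/C(k) = k*(k + 2)*(k + 6)*(k**2 + 10*k + 29)/(20*(3*k + 8)).
Check: Δs_k = 2*(3*k + 8)/(k**5 + 18*k**4 + 121*k**3 + 372*k**2 + 508*k + 240). ✓

s_k = k*(k**2 + 10*k + 29)/(10*(k**3 + 10*k**2 + 29*k + 20))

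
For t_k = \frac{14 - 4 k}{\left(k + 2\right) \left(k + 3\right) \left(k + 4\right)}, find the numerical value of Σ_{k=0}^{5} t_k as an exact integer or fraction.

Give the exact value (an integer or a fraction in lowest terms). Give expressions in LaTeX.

Σ = 19/24

The ratio is (k + 2)*(2*k - 5)/((k + 5)*(2*k - 7)).
A = k + 2, B = k + 5, C = k - 7/2.
Set up (k + 2)·f(k+1) − (k + 4)·f(k) − (k - 7/2) = 0.
d = 2 from the (1,1,1) case.
Coefficient equations give f(k) = -k*(k + 13)/8.
Then R = B(k−1)f/C = -k*(k + 4)*(k + 13)/(4*(2*k - 7)), so s_k = R(k)·t_k = k*(k + 13)/(2*(k + 2)*(k + 3)).
Δs = 2*(7 - 2*k)/(k**3 + 9*k**2 + 26*k + 24), as required.
Evaluate s at k=6 and k=0: 19/24 and 0; difference 19/24.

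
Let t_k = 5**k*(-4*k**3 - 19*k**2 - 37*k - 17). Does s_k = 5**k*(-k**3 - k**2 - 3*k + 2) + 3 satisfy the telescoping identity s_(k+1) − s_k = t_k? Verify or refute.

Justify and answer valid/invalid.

s_(k+1) = -5*5**k*(3*k + (k + 1)**3 + (k + 1)**2 + 1) + 3
s_(k+1) − s_k = 5**k*(-4*k**3 - 19*k**2 - 37*k - 17)
(s_(k+1) − s_k) − t_k = 0

Valid: the claim telescopes to t_k.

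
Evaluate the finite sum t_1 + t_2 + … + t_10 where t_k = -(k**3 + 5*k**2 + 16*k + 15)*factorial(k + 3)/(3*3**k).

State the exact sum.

Compute t_(k+1)/t_k: get (k**4 + 12*k**3 + 61*k**2 + 153*k + 148)/(3*(k**3 + 5*k**2 + 16*k + 15)).
A = k/3 + 4/3, B = 1, C = k**3 + 5*k**2 + 16*k + 15.
Solve (k/3 + 4/3)·f(k+1) − (1)·f(k) = k**3 + 5*k**2 + 16*k + 15.
deg f ≤ 2 (via 1,0,3).
Match coefficients ⇒ f(k) = 3*(k**2 + 2*k + 3).
Certificate R = B(k−1)f/C = 3*(k**2 + 2*k + 3)/(k**3 + 5*k**2 + 16*k + 15) gives s_k = -(k**2 + 2*k + 3)*factorial(k + 3)/3**k.
s_(k+1) − s_k = -(k**3 + 5*k**2 + 16*k + 15)*factorial(k + 3)/(3*3**k) = t_k.
Telescoping: Σ = s_(11) − s_(1) = -52378726400/729 − (-48) = -52378691408/729.

Σ = -52378691408/729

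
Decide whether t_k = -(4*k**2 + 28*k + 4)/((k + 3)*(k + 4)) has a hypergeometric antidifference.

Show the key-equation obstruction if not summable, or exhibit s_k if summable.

r(k) = (k + 3)*(7*k + (k + 1)**2 + 8)/((k + 5)*(k**2 + 7*k + 1)) after simplifying.
A = k + 3, B = k + 5, C = k**2 + 7*k + 1.
Set up (k + 3)·f(k+1) − (k + 4)·f(k) − (k**2 + 7*k + 1) = 0.
d = 2 from the (1,1,2) case.
Coefficient equations give f(k) = k*(3*k - 2)/3.
Get s_k = R·t_k = 4*k*(2 - 3*k)/(3*(k + 3)) with R(k) = B(k−1)f(k)/C(k) = k*(k + 4)*(3*k - 2)/(3*(k**2 + 7*k + 1)).
Verify: 4*(-k**2 - 7*k - 1)/(k**2 + 7*k + 12) matches t_k.

Yes. s_k = 4*k*(2 - 3*k)/(3*(k + 3)).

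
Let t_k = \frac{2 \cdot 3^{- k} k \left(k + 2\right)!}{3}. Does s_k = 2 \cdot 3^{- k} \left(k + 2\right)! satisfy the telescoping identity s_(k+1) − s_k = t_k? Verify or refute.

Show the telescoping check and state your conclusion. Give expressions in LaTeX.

Valid — Δs_k = t_k.

s_(k+1) = 2*factorial(k + 3)/(3*3**k)
s_(k+1) − s_k = 2*k*factorial(k + 2)/(3*3**k)
(s_(k+1) − s_k) − t_k = 0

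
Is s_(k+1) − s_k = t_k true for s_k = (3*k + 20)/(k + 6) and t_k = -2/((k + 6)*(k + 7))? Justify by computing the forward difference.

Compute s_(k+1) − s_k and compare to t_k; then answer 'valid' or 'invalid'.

valid (s_(k+1) − s_k reduces to t_k)

s_(k+1) = (3*k + 23)/(k + 7)
s_(k+1) − s_k = -2/(k**2 + 13*k + 42)
(s_(k+1) − s_k) − t_k = 0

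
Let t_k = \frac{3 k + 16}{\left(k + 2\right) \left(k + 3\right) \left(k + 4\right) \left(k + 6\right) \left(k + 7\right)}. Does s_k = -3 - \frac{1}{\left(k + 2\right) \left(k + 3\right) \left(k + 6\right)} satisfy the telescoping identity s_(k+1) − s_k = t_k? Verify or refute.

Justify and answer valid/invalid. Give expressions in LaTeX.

s_(k+1) = -3 - 1/((k + 3)*(k + 4)*(k + 7))
s_(k+1) − s_k = (3*k + 16)/(k**5 + 22*k**4 + 185*k**3 + 740*k**2 + 1404*k + 1008)
(s_(k+1) − s_k) − t_k = 0

Valid — Δs_k = t_k.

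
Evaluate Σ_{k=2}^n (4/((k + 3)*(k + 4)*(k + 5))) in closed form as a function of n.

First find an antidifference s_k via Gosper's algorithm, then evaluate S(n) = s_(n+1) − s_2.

S(n) = (n**2 + 9*n - 10)/(15*(n**2 + 9*n + 20))

Ratio r(k) = (k + 3)/(k + 6).
Take A(k)=k + 3, B(k)=k + 6, C(k)=1.
Set up (k + 3)·f(k+1) − (k + 5)·f(k) − (1) = 0.
Bound: deg f ≤ 2.
Coefficient equations give f(k) = k*(k + 7)/24.
Certificate R = B(k−1)f/C = k*(k + 5)*(k + 7)/24 gives s_k = k*(k + 7)/(6*(k + 3)*(k + 4)).
Verify: 4/(k**3 + 12*k**2 + 47*k + 60) matches t_k.
s_(n+1) = (n**2 + 9*n + 8)/(6*(n**2 + 9*n + 20)) and s_(2) = 1/10, so S(n) = (n**2 + 9*n - 10)/(15*(n**2 + 9*n + 20)).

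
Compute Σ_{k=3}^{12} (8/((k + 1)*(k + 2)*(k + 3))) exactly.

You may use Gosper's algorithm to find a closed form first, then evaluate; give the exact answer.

Σ = 19/105

Compute t_(k+1)/t_k: get (k + 1)/(k + 4).
Normal form (A,B,C) = (k + 1, k + 4, 1).
Key eq: (k + 1)·f(k+1) = (k + 3)·f(k) + (1).
From deg A=1, deg B=1, deg C=0: d=2.
Match coefficients ⇒ f(k) = k*(k + 3)/4.
Certificate R = B(k−1)f/C = k*(k + 3)**2/4 gives s_k = 2*k*(k + 3)/((k + 1)*(k + 2)).
s_(k+1) − s_k = 8/(k**3 + 6*k**2 + 11*k + 6) = t_k.
Σ_(k=3)^(12) t_k = s_(13) − s_(3) = 208/105 − (9/5) = 19/105.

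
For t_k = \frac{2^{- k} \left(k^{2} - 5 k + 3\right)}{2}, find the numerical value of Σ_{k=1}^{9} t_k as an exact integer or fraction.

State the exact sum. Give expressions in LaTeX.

Step 1: r(k) = (k**2 - 3*k - 1)/(2*(k**2 - 5*k + 3)).
Take A(k)=1/2, B(k)=1, C(k)=k**2 - 5*k + 3.
f must satisfy (1/2)·f(k+1) − (1)·f(k) = k**2 - 5*k + 3.
d = 2 from the (0,0,2) case.
A polynomial solution: f(k) = -2*(k**2 - 3*k + 1).
So s_k = (B(k−1)f/C)·t_k = (-2*(k**2 - 3*k + 1)/(k**2 - 5*k + 3))·t_k = (-k**2 + 3*k - 1)/2**k.
Check: Δs_k = (k**2 - 5*k + 3)/(2*2**k). ✓
Telescoping: Σ = s_(10) − s_(1) = -71/1024 − (1/2) = -583/1024.

Σ = -583/1024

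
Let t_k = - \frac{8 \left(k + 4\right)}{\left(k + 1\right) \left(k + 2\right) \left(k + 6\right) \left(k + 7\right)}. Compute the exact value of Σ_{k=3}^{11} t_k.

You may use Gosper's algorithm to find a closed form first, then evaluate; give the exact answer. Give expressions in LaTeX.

Σ = -11/117

Ratio r(k) = (k + 1)*(k + 5)*(k + 6)/((k + 3)*(k + 4)*(k + 8)).
Take A(k)=k + 1, B(k)=k + 8, C(k)=k**4 + 16*k**3 + 95*k**2 + 248*k + 240.
Set up (k + 1)·f(k+1) − (k + 7)·f(k) − (k**4 + 16*k**3 + 95*k**2 + 248*k + 240) = 0.
d = 6 from the (1,1,4) case.
Match coefficients ⇒ f(k) = k*(k + 2)*(k + 3)*(k + 4)*(k + 5)*(k + 7)/12.
Certificate R = B(k−1)f/C = k*(k + 2)*(k + 7)**2/(12*(k + 4)) gives s_k = 2*k*(-k - 7)/(3*(k**2 + 7*k + 6)).
Check: Δs_k = 8*(-k - 4)/(k**4 + 16*k**3 + 83*k**2 + 152*k + 84). ✓
Σ_(k=3)^(11) t_k = s_(12) − s_(3) = -76/117 − (-5/9) = -11/117.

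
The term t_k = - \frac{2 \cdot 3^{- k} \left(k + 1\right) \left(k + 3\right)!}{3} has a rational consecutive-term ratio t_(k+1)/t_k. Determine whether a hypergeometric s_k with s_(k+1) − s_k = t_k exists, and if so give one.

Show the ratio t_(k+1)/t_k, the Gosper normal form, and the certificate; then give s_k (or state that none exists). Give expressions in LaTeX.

Step 1: r(k) = (k + 2)*(k + 4)/(3*(k + 1)).
Factor: A=k/3 + 4/3; B=1; C=k + 1.
Solve (k/3 + 4/3)·f(k+1) − (1)·f(k) = k + 1.
deg f ≤ 0 (via 1,0,1).
Match coefficients ⇒ f(k) = 3.
R(k) = B(k−1)·f(k)/C(k) = 3/(k + 1); s_k = R·t_k = -2*factorial(k + 3)/3**k.
s_(k+1) − s_k = -2*(k + 1)*factorial(k + 3)/(3*3**k) = t_k.

s_k = - 2 \cdot 3^{- k} \left(k + 3\right)!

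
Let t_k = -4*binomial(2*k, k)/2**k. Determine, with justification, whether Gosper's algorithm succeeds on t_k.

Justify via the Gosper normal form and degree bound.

No — t_k has no hypergeometric antidifference.

r(k) = (2*k + 1)/(k + 1) after simplifying.
Normal form (A,B,C) = (2*k + 1, k + 1, 1).
Solve (2*k + 1)·f(k+1) − (k)·f(k) = 1.
Bound: deg f ≤ -1.
d = -1 < 0 ⇒ no nonzero polynomial f; not summable.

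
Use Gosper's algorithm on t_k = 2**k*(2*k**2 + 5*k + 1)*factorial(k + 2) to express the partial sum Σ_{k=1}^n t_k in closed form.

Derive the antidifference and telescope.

Compute t_(k+1)/t_k: get 2*(2*k**3 + 15*k**2 + 35*k + 24)/(2*k**2 + 5*k + 1).
So A=2*k + 6 and B=1, with C=k**2 + 5*k/2 + 1/2.
Need (2*k + 6)·f(k+1) − (1)·f(k) = k**2 + 5*k/2 + 1/2.
Bound: deg f ≤ 1.
Solving with deg f ≤ 1: f(k) = (k - 1)/2.
So s_k = (B(k−1)f/C)·t_k = ((k - 1)/(2*k**2 + 5*k + 1))·t_k = 2**k*(k - 1)*factorial(k + 2).
Verify: 2**k*(2*k**2 + 5*k + 1)*factorial(k + 2) matches t_k.
Σ_(k=1)^n t_k = s_(n+1) − s_(1) = (2**(n + 1)*n*factorial(n + 3)) − (0), i.e. 2**(n + 1)*n*factorial(n + 3).

S(n) = 2**(n + 1)*n*factorial(n + 3)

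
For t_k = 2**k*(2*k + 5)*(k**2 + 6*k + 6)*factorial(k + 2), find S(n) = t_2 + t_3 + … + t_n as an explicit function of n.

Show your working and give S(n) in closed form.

S(n) = 2*2**n*n**2*factorial(n + 3) + 12*2**n*n*factorial(n + 3) + 10*2**n*factorial(n + 3) - 1152

r(k) = 2*(k + 3)*(2*k + 7)*(6*k + (k + 1)**2 + 12)/((2*k + 5)*(k**2 + 6*k + 6)) after simplifying.
Take A(k)=2*k + 6, B(k)=1, C(k)=k**3 + 17*k**2/2 + 21*k + 15.
f must satisfy (2*k + 6)·f(k+1) − (1)·f(k) = k**3 + 17*k**2/2 + 21*k + 15.
Bound: deg f ≤ 2.
Solving with deg f ≤ 2: f(k) = k*(k + 4)/2.
So s_k = (B(k−1)f/C)·t_k = (k*(k + 4)/((2*k + 5)*(k**2 + 6*k + 6)))·t_k = 2**k*k*(k + 4)*factorial(k + 2).
Check: Δs_k = 2**k*(2*k + 5)*(k**2 + 6*k + 6)*factorial(k + 2). ✓
Evaluate: s_(n+1) = 2**(n + 1)*(n + 1)*(n + 5)*factorial(n + 3); subtract s_(2) = 1152 ⇒ S(n) = 2*2**n*n**2*factorial(n + 3) + 12*2**n*n*factorial(n + 3) + 10*2**n*factorial(n + 3) - 1152.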